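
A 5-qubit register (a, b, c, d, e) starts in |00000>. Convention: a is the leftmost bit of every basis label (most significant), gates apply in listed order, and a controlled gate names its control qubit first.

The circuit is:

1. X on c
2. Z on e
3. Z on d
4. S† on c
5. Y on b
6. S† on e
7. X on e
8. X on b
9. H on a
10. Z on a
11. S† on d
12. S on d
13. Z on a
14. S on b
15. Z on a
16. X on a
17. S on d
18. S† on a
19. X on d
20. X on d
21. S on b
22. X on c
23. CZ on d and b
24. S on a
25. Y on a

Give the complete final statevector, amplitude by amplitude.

The final amplitudes are -sqrt(2)*I/2 on |00001>, -sqrt(2)*I/2 on |10001>, and 0 on every other basis state.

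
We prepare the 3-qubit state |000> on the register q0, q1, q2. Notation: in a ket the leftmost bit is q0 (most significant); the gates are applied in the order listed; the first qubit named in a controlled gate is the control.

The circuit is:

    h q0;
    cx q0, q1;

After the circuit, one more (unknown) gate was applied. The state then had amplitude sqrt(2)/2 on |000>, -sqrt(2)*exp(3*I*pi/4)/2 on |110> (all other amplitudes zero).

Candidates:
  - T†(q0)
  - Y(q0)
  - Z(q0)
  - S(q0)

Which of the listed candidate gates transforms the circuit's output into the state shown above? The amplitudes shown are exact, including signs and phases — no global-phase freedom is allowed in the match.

The applied gate was T†(q0).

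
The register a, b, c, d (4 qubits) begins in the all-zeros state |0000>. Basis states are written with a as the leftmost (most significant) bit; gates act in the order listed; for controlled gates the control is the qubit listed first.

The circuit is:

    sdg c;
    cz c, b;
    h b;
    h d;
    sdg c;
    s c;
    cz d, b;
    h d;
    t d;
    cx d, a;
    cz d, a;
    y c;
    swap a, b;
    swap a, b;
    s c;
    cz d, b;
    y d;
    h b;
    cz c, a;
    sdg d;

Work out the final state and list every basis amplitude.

The final amplitudes are -1/2 on |0011>, -1/2 on |0111>, -exp(3*I*pi/4)/2 on |1010>, exp(3*I*pi/4)/2 on |1110>, and 0 on every other basis state. Key observation: steps 13-14 multiply out to the identity, so the circuit reduces to the remaining gates.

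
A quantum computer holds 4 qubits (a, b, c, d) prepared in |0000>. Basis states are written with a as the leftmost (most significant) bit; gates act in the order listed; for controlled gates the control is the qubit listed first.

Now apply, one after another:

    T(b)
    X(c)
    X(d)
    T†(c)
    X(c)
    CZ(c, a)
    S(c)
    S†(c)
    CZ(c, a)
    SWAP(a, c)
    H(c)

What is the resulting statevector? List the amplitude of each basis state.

After the circuit, the state carries amplitude -sqrt(2)*exp(3*I*pi/4)/2 on |0001>, -sqrt(2)*exp(3*I*pi/4)/2 on |0011>, and 0 on every other basis state. Key observation: gates 6-9 undo each other exactly, leaving only the rest of the circuit to track.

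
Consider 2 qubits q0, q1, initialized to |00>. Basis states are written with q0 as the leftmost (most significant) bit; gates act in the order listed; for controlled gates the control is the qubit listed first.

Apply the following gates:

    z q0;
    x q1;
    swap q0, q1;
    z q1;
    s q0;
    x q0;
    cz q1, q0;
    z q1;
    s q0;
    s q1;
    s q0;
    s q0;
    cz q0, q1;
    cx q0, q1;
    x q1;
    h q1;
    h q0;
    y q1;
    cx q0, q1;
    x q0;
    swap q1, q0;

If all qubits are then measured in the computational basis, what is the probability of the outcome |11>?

A full measurement returns |11> with probability 1/4.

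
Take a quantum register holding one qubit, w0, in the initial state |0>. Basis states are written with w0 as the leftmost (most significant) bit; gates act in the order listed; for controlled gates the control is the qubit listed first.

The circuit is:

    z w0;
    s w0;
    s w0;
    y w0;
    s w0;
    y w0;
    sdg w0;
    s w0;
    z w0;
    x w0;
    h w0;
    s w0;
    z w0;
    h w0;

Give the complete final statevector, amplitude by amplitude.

After the circuit, the state carries amplitude -1/2 + I/2 on |0>, 1/2 + I/2 on |1>.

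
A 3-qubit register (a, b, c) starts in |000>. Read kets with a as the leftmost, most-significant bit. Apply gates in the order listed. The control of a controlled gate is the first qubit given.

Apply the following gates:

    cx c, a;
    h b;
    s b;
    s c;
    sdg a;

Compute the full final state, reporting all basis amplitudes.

After the circuit, the state carries amplitude sqrt(2)/2 on |000>, sqrt(2)*I/2 on |010>, and 0 on every other basis state.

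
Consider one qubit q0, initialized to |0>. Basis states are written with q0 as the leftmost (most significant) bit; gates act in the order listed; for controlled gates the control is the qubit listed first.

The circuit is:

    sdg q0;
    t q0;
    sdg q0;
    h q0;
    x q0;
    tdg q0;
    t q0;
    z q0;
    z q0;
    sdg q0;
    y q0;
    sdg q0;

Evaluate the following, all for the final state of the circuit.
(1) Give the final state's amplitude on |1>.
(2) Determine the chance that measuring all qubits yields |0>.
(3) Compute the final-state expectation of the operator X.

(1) The amplitude on |1> is sqrt(2)/2.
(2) Outcome |0> occurs with probability 1/2.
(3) The expectation value of X is -1.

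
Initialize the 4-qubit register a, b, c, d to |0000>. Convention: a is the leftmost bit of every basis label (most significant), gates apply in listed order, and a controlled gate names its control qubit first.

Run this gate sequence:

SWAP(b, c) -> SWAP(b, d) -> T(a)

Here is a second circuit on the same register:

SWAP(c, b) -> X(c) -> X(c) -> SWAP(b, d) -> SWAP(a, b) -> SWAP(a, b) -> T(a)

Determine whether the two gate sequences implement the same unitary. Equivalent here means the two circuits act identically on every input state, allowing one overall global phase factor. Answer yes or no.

Yes — the two circuits implement the same unitary up to a global phase.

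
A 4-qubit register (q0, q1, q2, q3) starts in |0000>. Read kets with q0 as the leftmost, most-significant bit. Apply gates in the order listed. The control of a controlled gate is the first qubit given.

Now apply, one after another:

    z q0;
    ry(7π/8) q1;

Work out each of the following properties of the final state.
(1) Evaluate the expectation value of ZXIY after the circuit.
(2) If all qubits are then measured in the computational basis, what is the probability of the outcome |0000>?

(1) In the final state, ZXIY has expectation 0.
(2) The probability of measuring |0000> is cos(7*pi/16)**2.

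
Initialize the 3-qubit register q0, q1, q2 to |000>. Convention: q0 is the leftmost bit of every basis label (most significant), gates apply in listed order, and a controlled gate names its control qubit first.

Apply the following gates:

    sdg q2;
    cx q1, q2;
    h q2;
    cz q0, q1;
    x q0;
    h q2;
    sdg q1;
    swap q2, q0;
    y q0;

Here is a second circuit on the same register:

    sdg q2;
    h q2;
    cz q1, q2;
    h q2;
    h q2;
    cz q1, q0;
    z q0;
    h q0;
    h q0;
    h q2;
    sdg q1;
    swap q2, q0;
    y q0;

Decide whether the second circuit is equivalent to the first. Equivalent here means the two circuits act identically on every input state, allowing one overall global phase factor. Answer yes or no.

No — the two circuits implement different unitaries, even allowing a global phase.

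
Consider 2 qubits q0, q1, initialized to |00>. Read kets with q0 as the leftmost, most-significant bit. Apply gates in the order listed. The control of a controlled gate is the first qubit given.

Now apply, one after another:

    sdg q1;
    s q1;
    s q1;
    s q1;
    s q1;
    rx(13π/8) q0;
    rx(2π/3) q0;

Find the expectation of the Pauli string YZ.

The observable YZ averages to -sqrt(sqrt(2) + 2)/4 - sqrt(6 - 3*sqrt(2))/4. Key observation: the block from step 2 through step 5 cancels to the identity and can be dropped.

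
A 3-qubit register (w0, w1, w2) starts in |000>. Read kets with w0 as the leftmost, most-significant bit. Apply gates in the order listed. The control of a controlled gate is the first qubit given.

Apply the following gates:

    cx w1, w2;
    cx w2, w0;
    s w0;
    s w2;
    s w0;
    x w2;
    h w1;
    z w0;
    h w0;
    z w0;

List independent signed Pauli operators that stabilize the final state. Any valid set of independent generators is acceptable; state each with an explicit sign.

One valid set of independent stabilizer generators is -XII, +IXI, -IIZ (any independent generating set of the same group is equally correct).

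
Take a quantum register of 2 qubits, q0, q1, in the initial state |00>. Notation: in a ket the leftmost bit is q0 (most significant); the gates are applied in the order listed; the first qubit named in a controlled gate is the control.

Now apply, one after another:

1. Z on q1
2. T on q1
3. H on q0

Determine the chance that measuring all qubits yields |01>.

Outcome |01> occurs with probability 0.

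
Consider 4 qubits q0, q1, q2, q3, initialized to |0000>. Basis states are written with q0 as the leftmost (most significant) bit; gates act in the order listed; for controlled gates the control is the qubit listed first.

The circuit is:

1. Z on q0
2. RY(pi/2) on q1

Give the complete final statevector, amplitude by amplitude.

The resulting statevector has amplitude sqrt(2)/2 on |0000>, sqrt(2)/2 on |0100>, and 0 on every other basis state.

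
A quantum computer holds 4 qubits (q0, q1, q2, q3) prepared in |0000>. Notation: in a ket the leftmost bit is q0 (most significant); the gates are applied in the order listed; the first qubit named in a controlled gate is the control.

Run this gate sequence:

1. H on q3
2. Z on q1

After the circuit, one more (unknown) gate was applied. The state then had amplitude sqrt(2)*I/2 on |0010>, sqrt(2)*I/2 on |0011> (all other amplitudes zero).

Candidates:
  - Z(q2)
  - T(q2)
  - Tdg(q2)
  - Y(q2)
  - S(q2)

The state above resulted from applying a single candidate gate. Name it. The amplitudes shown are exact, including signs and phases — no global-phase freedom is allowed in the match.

The unique candidate consistent with the amplitudes is Y(q2).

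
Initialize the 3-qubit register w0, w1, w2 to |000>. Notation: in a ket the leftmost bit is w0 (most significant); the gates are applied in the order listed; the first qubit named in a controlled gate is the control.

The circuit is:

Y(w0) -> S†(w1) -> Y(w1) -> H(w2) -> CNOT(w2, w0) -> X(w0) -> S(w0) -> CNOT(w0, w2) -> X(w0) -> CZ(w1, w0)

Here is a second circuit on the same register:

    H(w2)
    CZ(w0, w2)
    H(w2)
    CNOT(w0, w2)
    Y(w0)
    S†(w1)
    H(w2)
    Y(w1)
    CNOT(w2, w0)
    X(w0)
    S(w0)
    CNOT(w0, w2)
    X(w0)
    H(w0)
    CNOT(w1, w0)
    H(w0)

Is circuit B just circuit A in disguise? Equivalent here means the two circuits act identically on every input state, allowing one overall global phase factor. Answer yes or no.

Yes — the two circuits implement the same unitary up to a global phase.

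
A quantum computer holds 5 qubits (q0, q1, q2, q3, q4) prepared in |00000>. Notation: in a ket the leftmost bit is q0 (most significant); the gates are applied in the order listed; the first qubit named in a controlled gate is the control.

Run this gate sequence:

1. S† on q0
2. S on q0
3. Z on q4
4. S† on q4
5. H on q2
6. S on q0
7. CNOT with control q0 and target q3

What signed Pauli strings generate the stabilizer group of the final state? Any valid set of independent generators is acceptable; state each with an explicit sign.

The final state is stabilized by the group generated by +IIXII, +ZIIII, +IZIII, +IIIZI, +IIIIZ; other independent generating sets are equally valid.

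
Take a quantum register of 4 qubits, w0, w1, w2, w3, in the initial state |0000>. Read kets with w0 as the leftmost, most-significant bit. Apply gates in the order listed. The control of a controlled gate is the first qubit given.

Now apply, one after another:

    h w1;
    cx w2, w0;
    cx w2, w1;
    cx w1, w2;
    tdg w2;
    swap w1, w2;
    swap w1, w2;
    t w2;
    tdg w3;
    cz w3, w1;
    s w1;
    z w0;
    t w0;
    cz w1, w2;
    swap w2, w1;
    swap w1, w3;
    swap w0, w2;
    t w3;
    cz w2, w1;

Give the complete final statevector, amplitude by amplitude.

After the circuit, the state carries amplitude sqrt(2)/2 on |0000>, -sqrt(2)*exp(3*I*pi/4)/2 on |1001>, and 0 on every other basis state. Key observation: steps 5-8 multiply out to the identity, so the circuit reduces to the remaining gates.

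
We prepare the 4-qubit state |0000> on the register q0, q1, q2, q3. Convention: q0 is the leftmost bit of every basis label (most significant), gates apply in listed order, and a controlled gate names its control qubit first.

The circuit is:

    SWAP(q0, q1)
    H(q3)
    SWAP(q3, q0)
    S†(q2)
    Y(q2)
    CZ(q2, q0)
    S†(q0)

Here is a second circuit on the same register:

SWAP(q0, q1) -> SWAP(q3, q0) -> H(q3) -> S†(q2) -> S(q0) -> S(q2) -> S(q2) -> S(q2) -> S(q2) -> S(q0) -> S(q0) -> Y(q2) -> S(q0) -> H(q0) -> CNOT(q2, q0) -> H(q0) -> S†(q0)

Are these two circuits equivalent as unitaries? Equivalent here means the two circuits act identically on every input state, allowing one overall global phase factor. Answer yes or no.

No: there is an input state on which the two circuits produce genuinely different outputs (not merely differing by a phase).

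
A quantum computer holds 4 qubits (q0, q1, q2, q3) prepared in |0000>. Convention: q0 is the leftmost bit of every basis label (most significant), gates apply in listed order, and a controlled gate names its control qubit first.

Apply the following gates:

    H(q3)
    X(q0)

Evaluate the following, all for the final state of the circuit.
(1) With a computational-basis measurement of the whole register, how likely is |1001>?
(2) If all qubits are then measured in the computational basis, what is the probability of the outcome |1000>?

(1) Outcome |1001> occurs with probability 1/2.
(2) The probability of measuring |1000> is 1/2.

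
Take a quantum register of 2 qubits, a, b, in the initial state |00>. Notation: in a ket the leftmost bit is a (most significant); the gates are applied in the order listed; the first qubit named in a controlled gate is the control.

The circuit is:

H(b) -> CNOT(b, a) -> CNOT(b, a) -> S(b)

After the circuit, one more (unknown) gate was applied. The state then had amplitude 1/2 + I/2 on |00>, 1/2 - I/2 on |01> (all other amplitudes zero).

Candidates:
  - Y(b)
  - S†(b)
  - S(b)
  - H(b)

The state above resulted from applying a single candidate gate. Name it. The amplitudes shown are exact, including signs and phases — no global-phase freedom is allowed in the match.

It was H(b) that produced the state shown.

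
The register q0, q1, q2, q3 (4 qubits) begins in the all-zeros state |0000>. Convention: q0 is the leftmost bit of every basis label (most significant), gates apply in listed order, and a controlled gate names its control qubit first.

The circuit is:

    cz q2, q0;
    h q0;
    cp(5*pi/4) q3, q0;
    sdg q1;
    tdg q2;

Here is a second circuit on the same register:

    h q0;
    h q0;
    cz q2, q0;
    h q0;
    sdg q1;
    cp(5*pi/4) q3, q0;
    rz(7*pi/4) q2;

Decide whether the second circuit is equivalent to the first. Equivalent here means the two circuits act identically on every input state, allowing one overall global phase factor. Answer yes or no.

Yes, they are equivalent — the unitaries differ by at most a global phase.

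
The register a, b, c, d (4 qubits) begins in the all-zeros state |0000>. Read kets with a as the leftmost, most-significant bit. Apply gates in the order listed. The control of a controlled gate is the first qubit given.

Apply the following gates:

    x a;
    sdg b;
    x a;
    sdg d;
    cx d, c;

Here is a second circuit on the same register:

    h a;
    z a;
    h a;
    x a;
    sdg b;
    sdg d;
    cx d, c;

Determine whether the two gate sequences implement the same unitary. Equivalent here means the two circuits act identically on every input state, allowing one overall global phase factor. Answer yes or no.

Yes, they are equivalent — the unitaries differ by at most a global phase.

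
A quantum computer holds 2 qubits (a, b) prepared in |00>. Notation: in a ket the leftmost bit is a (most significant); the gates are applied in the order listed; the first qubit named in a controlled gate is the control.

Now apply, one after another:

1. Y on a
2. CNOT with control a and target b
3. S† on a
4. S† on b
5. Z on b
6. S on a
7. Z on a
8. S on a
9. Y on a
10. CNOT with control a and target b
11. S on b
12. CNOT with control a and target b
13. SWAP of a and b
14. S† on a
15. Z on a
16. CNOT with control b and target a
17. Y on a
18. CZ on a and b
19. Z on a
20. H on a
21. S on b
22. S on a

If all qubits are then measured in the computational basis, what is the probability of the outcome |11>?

A full measurement returns |11> with probability 0.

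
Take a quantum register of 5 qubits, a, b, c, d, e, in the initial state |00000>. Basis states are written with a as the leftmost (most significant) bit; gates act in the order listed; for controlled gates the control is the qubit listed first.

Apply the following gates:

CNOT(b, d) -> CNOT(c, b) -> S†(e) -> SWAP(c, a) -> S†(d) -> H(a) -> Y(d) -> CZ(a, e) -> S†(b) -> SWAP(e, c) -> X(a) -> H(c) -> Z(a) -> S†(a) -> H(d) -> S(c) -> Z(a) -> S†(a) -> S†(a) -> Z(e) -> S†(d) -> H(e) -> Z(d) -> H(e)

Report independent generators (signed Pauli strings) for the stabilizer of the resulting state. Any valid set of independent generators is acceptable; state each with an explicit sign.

One valid set of independent stabilizer generators is +YIIII, +IIYII, -IIIYI, +IZIII, +IIIIZ (any independent generating set of the same group is equally correct).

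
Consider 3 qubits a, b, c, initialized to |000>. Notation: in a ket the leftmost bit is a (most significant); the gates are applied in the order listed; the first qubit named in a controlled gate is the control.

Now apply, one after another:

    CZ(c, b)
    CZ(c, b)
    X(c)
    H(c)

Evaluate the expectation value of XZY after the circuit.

The expectation value of XZY is 0. Key observation: steps 1-2 multiply out to the identity, so the circuit reduces to the remaining gates.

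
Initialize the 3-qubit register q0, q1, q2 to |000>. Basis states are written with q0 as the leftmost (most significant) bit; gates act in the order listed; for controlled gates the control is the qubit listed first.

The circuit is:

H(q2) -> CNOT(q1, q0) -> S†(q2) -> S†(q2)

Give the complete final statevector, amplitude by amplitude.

After the circuit, the state carries amplitude sqrt(2)/2 on |000>, -sqrt(2)/2 on |001>, and 0 on every other basis state.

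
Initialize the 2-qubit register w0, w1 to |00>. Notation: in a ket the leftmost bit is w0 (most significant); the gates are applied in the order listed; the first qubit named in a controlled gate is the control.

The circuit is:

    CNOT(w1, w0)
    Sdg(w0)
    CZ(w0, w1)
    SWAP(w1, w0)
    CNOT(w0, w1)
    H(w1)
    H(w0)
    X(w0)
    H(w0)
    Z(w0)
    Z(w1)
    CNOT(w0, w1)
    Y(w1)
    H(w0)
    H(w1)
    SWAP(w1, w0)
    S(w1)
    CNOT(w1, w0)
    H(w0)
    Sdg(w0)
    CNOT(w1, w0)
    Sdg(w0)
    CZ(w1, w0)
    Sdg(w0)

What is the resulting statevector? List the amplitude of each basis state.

After the circuit, the state carries amplitude I/2 on |00>, -I/2 on |01>, -1/2 on |10>, -1/2 on |11>. Key observation: the block from step 7 through step 10 cancels to the identity and can be dropped.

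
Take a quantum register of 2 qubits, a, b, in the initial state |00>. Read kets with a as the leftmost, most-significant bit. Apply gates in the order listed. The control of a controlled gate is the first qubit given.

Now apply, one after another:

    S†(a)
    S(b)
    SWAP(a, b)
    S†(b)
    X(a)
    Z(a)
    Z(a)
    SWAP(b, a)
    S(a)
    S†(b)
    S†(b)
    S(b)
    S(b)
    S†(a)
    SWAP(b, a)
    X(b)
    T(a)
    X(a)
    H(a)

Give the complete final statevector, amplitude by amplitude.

The resulting statevector has amplitude 0 on |00>, sqrt(2)*exp(I*pi/4)/2 on |01>, 0 on |10>, sqrt(2)*exp(I*pi/4)/2 on |11>. Key observation: gates 8-15 undo each other exactly, leaving only the rest of the circuit to track.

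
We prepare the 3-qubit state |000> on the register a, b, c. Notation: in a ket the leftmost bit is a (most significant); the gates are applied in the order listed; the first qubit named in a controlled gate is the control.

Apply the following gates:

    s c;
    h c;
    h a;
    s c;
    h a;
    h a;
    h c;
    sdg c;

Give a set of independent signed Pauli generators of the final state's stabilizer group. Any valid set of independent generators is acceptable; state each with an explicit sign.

The stabilizer group can be generated by +XII, -IIX, +IZI, among other valid generating sets.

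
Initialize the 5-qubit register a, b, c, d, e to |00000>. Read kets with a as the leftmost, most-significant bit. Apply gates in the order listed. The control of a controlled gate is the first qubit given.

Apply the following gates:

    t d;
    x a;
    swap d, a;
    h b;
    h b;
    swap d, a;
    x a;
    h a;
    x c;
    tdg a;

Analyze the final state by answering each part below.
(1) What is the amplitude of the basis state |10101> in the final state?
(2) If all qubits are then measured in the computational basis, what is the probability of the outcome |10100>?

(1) |10101> carries amplitude 0 in the final state. Key observation: steps 2-7 multiply out to the identity, so the circuit reduces to the remaining gates.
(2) The probability of measuring |10100> is 1/2.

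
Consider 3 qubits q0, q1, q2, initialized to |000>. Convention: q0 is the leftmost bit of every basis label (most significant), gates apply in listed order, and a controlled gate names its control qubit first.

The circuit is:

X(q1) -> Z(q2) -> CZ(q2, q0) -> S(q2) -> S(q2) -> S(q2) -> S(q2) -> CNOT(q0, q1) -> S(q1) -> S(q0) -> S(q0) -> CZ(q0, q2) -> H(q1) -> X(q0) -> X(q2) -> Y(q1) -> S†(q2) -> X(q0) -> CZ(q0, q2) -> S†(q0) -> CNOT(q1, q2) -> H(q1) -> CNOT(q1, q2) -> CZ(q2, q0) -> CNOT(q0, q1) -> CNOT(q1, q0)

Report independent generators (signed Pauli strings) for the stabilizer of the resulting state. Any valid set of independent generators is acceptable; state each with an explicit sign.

One valid set of independent stabilizer generators is +XXZ, +IZX, +ZZI (any independent generating set of the same group is equally correct). Key observation: gates 4-7 undo each other exactly, leaving only the rest of the circuit to track.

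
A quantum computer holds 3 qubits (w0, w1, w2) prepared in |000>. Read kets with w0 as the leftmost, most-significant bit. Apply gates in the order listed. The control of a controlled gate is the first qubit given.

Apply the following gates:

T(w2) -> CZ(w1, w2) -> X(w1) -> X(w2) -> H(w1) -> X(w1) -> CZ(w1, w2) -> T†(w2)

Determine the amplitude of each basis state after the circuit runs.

The resulting statevector has amplitude sqrt(2)*exp(3*I*pi/4)/2 on |001>, sqrt(2)*exp(3*I*pi/4)/2 on |011>, and 0 on every other basis state.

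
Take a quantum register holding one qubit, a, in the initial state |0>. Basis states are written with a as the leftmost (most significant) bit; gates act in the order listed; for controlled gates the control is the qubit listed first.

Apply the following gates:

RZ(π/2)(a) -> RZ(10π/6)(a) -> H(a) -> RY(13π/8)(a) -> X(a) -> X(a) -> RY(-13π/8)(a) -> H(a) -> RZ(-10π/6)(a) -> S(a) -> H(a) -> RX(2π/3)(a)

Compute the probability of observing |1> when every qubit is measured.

A full measurement returns |1> with probability 1/2. Key observation: steps 2-9 multiply out to the identity, so the circuit reduces to the remaining gates.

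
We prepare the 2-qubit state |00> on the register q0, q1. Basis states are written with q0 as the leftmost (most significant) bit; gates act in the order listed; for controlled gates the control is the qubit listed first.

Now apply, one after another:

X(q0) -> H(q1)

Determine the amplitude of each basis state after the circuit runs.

The final amplitudes are 0 on |00>, 0 on |01>, sqrt(2)/2 on |10>, sqrt(2)/2 on |11>.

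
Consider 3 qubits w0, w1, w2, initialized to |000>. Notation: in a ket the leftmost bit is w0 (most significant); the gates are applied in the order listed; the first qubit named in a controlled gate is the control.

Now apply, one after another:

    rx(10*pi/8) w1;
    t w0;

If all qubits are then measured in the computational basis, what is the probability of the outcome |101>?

Outcome |101> occurs with probability 0.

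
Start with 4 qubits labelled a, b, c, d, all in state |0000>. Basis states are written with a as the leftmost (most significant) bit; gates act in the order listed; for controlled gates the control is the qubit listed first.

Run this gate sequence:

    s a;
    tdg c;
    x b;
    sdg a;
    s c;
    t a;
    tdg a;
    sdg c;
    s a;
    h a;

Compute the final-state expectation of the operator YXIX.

In the final state, YXIX has expectation 0.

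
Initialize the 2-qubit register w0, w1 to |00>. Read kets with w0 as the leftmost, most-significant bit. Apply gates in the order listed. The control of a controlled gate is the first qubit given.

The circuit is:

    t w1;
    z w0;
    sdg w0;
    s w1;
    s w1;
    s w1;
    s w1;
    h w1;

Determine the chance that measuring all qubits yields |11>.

The probability of measuring |11> is 0. Key observation: the block from step 4 through step 7 cancels to the identity and can be dropped.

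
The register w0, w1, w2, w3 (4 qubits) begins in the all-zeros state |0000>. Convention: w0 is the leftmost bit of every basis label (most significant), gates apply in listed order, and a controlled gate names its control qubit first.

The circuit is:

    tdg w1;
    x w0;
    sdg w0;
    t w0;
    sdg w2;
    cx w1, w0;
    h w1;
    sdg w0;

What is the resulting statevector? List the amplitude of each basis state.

After the circuit, the state carries amplitude -sqrt(2)*exp(I*pi/4)/2 on |1000>, -sqrt(2)*exp(I*pi/4)/2 on |1100>, and 0 on every other basis state.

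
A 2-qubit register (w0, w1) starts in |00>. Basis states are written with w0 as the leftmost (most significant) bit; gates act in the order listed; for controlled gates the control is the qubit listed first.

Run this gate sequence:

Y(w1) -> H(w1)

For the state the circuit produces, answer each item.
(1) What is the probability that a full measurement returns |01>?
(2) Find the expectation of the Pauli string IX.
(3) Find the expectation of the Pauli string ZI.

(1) A full measurement returns |01> with probability 1/2.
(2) In the final state, IX has expectation -1.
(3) The observable ZI averages to 1.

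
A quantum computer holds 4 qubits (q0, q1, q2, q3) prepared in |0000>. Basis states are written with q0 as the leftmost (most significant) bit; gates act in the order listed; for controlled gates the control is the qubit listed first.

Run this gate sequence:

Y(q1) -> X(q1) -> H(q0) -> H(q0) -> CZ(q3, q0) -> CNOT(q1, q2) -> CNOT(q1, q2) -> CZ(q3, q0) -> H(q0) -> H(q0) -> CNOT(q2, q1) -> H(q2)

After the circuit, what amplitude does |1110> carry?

The amplitude on |1110> is 0. Key observation: the block from step 3 through step 10 cancels to the identity and can be dropped.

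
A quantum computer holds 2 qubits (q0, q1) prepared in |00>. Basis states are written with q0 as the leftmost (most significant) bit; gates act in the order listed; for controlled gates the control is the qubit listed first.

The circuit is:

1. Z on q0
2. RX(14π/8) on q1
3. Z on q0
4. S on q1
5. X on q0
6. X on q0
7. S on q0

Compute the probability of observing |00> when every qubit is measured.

The probability of measuring |00> is sqrt(2)/4 + 1/2. Key observation: the block from step 5 through step 6 cancels to the identity and can be dropped.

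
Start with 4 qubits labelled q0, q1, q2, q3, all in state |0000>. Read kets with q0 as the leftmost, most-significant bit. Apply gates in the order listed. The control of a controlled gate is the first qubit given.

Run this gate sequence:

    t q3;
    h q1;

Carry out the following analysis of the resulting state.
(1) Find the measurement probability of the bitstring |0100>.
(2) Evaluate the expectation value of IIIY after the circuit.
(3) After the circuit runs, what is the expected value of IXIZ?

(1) Outcome |0100> occurs with probability 1/2.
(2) The expectation value of IIIY is 0.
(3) The observable IXIZ averages to 1.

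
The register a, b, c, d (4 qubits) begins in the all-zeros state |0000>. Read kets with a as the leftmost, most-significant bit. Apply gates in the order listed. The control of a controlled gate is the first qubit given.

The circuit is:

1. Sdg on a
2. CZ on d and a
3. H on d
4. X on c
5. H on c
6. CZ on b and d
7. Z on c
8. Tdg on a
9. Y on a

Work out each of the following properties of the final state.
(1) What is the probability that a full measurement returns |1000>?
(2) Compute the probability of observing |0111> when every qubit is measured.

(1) Outcome |1000> occurs with probability 1/4.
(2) Outcome |0111> occurs with probability 0.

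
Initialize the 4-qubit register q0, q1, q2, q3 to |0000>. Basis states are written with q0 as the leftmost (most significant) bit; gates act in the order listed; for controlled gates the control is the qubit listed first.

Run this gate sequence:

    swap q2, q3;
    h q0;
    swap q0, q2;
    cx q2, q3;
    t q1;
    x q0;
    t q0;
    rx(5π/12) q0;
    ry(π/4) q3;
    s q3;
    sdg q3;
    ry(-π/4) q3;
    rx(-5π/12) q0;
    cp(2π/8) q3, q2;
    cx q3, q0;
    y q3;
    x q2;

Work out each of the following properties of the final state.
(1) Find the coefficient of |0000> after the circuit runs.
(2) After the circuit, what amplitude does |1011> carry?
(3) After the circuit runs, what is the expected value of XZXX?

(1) |0000> carries amplitude sqrt(2)/2 in the final state. Key observation: the block from step 8 through step 13 cancels to the identity and can be dropped.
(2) The amplitude on |1011> is sqrt(2)*exp(3*I*pi/4)/2.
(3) The expectation value of XZXX is -sqrt(2)/2.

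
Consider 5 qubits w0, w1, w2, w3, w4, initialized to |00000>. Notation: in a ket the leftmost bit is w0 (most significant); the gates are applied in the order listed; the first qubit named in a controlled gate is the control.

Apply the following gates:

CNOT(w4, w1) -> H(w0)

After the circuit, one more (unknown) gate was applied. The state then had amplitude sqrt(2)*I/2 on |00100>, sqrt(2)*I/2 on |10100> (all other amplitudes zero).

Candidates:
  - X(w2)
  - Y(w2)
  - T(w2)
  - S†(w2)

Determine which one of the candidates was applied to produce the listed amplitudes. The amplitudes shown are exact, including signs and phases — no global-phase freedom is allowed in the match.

The unique candidate consistent with the amplitudes is Y(w2).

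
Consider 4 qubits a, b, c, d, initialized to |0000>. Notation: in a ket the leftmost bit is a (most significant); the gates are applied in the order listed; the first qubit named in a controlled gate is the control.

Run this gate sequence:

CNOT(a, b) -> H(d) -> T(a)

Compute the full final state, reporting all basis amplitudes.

After the circuit, the state carries amplitude sqrt(2)/2 on |0000>, sqrt(2)/2 on |0001>, and 0 on every other basis state.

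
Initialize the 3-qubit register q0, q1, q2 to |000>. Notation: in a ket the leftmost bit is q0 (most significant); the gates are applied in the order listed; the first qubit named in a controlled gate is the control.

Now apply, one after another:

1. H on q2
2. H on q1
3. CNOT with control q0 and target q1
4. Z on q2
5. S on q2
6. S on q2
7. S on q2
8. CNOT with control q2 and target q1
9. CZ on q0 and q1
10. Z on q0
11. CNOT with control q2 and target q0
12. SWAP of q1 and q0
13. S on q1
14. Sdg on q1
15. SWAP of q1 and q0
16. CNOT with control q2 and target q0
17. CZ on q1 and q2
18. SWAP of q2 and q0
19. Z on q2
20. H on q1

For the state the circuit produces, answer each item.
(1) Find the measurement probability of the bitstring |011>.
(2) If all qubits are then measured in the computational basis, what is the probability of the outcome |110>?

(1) Outcome |011> occurs with probability 0. Key observation: steps 11-16 multiply out to the identity, so the circuit reduces to the remaining gates.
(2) The probability of measuring |110> is 1/2.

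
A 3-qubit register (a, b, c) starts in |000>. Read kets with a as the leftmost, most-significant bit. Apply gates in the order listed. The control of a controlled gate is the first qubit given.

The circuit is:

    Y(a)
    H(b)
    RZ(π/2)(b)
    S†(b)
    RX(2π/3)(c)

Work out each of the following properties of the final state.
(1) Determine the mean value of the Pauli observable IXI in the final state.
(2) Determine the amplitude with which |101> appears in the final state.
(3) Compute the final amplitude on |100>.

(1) The expectation value of IXI is 1.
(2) The amplitude on |101> is -sqrt(6)*exp(3*I*pi/4)/4.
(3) |100> carries amplitude sqrt(2)*exp(I*pi/4)/4 in the final state.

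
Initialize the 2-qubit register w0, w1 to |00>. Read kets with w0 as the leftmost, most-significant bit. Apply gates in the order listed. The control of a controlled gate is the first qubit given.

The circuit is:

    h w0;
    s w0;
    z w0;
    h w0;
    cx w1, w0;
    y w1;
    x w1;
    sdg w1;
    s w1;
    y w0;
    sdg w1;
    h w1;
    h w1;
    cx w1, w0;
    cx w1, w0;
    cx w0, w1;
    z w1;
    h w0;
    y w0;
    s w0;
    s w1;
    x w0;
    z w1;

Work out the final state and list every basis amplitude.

After the circuit, the state carries amplitude sqrt(2)*(-1 - I)/4 on |00>, sqrt(2)*(1 + I)/4 on |01>, sqrt(2)*(1 - I)/4 on |10>, sqrt(2)*(1 - I)/4 on |11>.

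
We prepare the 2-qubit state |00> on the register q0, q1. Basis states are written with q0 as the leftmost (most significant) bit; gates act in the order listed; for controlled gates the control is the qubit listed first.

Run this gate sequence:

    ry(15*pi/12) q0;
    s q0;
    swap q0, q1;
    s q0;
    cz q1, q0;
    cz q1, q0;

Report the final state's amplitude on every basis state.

The final amplitudes are -sqrt(2 - sqrt(2))/2 on |00>, I*sqrt(sqrt(2) + 2)/2 on |01>, 0 on |10>, 0 on |11>. Key observation: steps 5-6 multiply out to the identity, so the circuit reduces to the remaining gates.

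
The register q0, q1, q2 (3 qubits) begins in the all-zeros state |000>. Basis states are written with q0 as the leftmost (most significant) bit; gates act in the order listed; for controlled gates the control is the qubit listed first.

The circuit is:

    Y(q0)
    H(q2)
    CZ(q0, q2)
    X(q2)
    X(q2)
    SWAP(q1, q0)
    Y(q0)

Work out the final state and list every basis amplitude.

The final amplitudes are -sqrt(2)/2 on |110>, sqrt(2)/2 on |111>, and 0 on every other basis state.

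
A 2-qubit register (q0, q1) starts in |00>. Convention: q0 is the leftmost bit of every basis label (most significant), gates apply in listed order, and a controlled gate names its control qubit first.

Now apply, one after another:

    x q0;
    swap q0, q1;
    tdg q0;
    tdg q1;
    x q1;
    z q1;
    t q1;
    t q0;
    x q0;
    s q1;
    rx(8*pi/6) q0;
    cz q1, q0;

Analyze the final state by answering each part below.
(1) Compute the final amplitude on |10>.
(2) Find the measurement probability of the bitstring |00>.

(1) The amplitude on |10> is exp(3*I*pi/4)/2.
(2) The probability of measuring |00> is 3/4.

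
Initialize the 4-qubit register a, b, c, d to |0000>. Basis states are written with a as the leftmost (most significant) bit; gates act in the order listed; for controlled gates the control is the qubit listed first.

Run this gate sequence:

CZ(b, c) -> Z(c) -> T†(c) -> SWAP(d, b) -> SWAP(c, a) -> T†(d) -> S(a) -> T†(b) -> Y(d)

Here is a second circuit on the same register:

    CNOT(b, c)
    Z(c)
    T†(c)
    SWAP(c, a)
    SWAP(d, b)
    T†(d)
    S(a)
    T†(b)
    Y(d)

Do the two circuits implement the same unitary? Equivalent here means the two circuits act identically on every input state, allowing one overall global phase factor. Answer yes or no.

No, they are not equivalent — no single phase factor reconciles the two unitaries.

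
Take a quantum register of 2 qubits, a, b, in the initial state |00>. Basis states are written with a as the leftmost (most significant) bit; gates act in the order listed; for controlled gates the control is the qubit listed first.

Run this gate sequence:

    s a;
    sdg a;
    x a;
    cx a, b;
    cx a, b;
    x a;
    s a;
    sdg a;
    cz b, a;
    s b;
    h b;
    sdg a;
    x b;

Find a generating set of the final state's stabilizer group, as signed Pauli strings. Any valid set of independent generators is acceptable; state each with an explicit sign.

One valid set of independent stabilizer generators is +IX, +ZI (any independent generating set of the same group is equally correct). Key observation: the block from step 1 through step 8 cancels to the identity and can be dropped.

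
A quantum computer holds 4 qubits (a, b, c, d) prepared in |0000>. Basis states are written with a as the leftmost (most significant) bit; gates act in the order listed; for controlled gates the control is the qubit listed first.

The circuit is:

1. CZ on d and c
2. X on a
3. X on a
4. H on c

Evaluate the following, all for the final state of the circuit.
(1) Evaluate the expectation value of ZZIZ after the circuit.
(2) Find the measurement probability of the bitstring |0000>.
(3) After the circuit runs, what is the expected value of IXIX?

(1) The observable ZZIZ averages to 1. Key observation: steps 2-3 multiply out to the identity, so the circuit reduces to the remaining gates.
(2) Outcome |0000> occurs with probability 1/2.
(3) The expectation value of IXIX is 0.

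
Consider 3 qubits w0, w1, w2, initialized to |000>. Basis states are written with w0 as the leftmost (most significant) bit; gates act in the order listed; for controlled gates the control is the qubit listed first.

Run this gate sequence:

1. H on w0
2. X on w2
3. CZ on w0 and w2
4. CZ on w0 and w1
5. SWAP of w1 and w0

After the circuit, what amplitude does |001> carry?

The amplitude on |001> is sqrt(2)/2.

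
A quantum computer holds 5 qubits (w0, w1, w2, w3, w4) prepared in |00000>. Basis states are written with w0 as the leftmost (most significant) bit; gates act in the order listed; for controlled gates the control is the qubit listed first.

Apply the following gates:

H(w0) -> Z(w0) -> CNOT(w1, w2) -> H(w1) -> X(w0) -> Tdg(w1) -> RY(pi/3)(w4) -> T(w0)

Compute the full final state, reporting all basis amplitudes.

The final amplitudes are -sqrt(3)/4 on |00000>, -1/4 on |00001>, sqrt(3)*exp(3*I*pi/4)/4 on |01000>, exp(3*I*pi/4)/4 on |01001>, sqrt(3)*exp(I*pi/4)/4 on |10000>, exp(I*pi/4)/4 on |10001>, sqrt(3)/4 on |11000>, 1/4 on |11001>, and 0 on every other basis state.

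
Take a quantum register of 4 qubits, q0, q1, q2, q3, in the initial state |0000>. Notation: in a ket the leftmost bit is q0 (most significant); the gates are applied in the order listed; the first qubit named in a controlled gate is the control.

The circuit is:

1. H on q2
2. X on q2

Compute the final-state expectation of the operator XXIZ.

The observable XXIZ averages to 0.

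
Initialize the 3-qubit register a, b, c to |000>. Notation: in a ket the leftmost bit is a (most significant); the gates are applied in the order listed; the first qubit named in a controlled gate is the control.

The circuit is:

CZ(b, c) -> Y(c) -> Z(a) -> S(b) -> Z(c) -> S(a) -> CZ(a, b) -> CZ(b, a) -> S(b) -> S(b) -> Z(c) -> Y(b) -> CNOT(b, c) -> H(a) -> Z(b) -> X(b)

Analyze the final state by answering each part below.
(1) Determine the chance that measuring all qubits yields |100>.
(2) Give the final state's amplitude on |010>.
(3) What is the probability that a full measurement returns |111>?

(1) The probability of measuring |100> is 1/2.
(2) |010> carries amplitude 0 in the final state.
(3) A full measurement returns |111> with probability 0.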